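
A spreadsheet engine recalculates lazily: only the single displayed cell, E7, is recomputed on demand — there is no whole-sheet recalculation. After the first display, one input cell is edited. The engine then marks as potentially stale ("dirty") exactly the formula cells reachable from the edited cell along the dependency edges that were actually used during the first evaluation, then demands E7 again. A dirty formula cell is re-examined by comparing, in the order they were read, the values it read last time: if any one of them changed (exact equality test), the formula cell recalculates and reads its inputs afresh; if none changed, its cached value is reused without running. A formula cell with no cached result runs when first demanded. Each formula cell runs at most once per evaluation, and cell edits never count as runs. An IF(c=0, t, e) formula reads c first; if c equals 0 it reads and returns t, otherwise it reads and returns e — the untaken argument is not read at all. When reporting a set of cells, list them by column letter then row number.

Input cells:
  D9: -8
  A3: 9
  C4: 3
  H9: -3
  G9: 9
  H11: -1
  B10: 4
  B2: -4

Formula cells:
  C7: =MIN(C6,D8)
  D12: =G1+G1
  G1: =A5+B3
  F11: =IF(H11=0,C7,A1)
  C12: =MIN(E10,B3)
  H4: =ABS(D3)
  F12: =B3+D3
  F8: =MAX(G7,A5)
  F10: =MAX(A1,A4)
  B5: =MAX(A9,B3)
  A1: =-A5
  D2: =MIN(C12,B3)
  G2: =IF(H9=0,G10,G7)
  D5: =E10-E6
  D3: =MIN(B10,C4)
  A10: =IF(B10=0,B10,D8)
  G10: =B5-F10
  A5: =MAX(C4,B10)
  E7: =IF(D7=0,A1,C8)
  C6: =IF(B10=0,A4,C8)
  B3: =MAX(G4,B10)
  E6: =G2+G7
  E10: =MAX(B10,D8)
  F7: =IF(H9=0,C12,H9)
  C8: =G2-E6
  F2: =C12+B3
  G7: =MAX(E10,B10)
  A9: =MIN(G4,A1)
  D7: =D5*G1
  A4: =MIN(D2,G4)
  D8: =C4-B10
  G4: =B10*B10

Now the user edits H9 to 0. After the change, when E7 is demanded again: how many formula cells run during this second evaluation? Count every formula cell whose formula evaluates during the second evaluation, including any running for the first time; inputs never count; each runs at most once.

Formula cells that run: A1, A4, A9, B5, C8, C12, D2, D5, D7, E6, E7, F10, G2, G10 — 14 in total.
Key observation: a condition flipped, so demand reaches new nodes — A1, A4, A9, B5, C12, D2, F10, G10 run for the first time.

First evaluation (everything demanded from the output):
  A5 = MAX(3, 4) = 4
  D8 = 3 - 4 = -1
  E10 = MAX(4, -1) = 4
  G4 = 4 * 4 = 16
  B3 = MAX(16, 4) = 16
  G1 = 4 + 16 = 20
  G7 = MAX(4, 4) = 4
  G2 = IF(H9=0: H9=-3 -> else branch G7) = 4
  E6 = 4 + 4 = 8
  C8 = 4 - 8 = -4
  D5 = 4 - 8 = -4
  D7 = -4 * 20 = -80
  E7 = IF(D7=0: D7=-80 -> else branch C8) = -4

Propagation after the edit:
  A1: demanded for the first time — runs, produces -4.
  A9: demanded for the first time — runs, produces -4.
  B5: demanded for the first time — runs, produces 16.
  C12: demanded for the first time — runs, produces 4.
  D2: demanded for the first time — runs, produces 4.
  A4: demanded for the first time — runs, produces 4.
  F10: demanded for the first time — runs, produces 4.
  G10: demanded for the first time — runs, produces 12.
  G2: runs — H9 -3->0; result 12.
  E6: runs — G2 4->12; result 16.
  C8: runs — G2 4->12; E6 8->16; result -4 (same value as before).
  D5: runs — E6 8->16; result -12.
  D7: runs — D5 -4->-12; result -240.
  E7: runs — D7 -80->-240; result -4 (same value as before).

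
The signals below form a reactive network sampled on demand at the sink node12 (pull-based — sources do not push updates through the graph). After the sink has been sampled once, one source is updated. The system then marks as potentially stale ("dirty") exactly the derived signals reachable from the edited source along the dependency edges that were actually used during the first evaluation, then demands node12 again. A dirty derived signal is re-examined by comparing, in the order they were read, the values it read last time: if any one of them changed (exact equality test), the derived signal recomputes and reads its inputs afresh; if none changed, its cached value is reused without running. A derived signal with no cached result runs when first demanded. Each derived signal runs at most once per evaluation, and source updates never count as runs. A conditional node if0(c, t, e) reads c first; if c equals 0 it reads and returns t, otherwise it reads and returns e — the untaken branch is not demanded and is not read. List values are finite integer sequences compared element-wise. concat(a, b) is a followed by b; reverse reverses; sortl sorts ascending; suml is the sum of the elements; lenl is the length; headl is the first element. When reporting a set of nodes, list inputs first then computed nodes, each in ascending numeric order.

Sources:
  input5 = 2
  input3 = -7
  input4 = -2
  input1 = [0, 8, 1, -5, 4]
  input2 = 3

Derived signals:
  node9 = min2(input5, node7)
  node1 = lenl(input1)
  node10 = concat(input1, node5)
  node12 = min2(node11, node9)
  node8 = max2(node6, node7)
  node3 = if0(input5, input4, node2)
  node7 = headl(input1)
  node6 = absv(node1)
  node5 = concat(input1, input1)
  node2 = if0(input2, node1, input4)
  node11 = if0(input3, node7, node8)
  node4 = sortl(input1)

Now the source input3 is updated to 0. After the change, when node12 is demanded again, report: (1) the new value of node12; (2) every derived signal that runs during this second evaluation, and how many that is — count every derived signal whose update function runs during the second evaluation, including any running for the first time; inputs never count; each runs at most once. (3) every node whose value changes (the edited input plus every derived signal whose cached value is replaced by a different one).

node12 now evaluates to 0.
Run set: node11, node12 (2 run).
Changed values: input3, node11.

Initial pass — values computed on the first demand:
  node1 = lenl([0, 8, 1, -5, 4]) = 5
  node6 = absv(5) = 5
  node7 = headl([0, 8, 1, -5, 4]) = 0
  node8 = max2(5, 0) = 5
  node9 = min2(2, 0) = 0
  node11 = if0(input3=-7 -> else branch node8) = 5
  node12 = min2(5, 0) = 0

Second demand — change propagation:
  node11: re-runs because input3 -7->0; new result 0.
  node12: re-runs because node11 5->0; new result 0 (unchanged).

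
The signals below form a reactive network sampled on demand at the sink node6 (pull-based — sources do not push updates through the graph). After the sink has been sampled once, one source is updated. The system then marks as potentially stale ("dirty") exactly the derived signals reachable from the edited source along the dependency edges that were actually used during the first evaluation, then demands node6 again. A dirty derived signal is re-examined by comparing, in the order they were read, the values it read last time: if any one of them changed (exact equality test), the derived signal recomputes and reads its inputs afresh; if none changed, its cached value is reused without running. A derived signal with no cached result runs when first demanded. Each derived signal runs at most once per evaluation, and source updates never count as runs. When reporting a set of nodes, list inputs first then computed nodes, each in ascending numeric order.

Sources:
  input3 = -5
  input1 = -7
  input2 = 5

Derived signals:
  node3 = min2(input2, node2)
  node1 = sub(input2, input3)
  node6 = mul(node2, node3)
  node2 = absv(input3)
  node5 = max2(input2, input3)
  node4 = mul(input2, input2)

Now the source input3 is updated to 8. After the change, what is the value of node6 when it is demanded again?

Initial pass — values computed on the first demand:
  node2 = absv(-5) = 5
  node3 = min2(5, 5) = 5
  node6 = mul(5, 5) = 25

Second demand — change propagation:
  node2: re-runs because input3 -5->8; new result 8.
  node3: re-runs because node2 5->8; new result 5 (unchanged).
  node6: re-runs because node2 5->8; new result 40.

node6 now evaluates to 40.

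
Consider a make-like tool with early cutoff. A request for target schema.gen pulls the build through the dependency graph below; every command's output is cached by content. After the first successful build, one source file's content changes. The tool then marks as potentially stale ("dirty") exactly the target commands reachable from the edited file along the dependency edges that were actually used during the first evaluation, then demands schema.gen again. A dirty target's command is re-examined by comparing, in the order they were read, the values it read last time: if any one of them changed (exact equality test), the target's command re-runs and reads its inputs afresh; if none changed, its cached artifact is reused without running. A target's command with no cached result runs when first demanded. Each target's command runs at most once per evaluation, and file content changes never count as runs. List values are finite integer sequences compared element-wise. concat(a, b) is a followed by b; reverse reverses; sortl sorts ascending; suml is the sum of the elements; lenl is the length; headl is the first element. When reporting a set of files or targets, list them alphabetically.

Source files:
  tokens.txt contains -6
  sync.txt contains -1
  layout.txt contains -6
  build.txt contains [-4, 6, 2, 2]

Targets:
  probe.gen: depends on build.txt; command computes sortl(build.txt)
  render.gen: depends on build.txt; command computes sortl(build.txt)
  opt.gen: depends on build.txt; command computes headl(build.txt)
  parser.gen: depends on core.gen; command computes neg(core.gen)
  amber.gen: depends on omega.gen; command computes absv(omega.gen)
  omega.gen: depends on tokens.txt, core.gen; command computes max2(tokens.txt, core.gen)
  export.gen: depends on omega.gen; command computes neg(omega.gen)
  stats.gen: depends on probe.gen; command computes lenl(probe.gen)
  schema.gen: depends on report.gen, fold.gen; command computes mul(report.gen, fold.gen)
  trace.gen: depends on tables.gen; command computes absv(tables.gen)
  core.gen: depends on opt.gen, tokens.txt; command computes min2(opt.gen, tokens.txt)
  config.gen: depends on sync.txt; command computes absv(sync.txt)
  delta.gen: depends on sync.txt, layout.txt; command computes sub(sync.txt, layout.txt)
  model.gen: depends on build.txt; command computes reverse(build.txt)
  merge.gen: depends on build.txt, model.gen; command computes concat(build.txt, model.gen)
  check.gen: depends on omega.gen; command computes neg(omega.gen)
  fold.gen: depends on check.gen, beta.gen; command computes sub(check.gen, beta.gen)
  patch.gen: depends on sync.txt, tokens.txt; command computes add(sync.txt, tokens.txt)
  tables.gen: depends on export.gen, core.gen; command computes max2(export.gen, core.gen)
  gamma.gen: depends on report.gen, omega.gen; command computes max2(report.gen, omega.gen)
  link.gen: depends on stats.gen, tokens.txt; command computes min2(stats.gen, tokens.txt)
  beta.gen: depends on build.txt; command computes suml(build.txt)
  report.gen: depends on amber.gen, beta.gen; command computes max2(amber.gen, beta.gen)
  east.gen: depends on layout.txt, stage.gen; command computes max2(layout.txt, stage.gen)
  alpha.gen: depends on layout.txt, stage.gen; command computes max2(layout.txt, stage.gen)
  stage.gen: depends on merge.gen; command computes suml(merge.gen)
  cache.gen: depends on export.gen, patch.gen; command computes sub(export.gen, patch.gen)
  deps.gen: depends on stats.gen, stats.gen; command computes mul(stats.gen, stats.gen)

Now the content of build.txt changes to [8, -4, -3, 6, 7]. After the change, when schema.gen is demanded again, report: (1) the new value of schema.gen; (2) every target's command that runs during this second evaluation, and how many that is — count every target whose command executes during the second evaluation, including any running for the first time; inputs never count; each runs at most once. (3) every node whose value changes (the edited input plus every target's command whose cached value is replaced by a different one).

Demanding schema.gen again yields -112.
6 target commands run: beta.gen, core.gen, fold.gen, opt.gen, report.gen, schema.gen.
The nodes whose values change: beta.gen, build.txt, fold.gen, opt.gen, report.gen, schema.gen.
Note where the cutoff bites: omega.gen is checked, finds nothing changed, and keeps its cache.

First demand of the output computes:
  beta.gen = suml([-4, 6, 2, 2]) = 6
  opt.gen = headl([-4, 6, 2, 2]) = -4
  core.gen = min2(-4, -6) = -6
  omega.gen = max2(-6, -6) = -6
  amber.gen = absv(-6) = 6
  check.gen = neg(-6) = 6
  fold.gen = sub(6, 6) = 0
  report.gen = max2(6, 6) = 6
  schema.gen = mul(6, 0) = 0

After the edit, cleaning proceeds:
  beta.gen: a read changed (build.txt [-4, 6, 2, 2]->[8, -4, -3, 6, 7]) — executes, giving 14.
  opt.gen: a read changed (build.txt [-4, 6, 2, 2]->[8, -4, -3, 6, 7]) — executes, giving 8.
  core.gen: a read changed (opt.gen -4->8) — executes, giving -6 — identical to its old value.
  omega.gen: dirty, but its reads are unchanged (tokens.txt unchanged, core.gen unchanged); cached -6 stands.
  amber.gen: dirty, but its reads are unchanged (omega.gen unchanged); cached 6 stands.
  check.gen: dirty, but its reads are unchanged (omega.gen unchanged); cached 6 stands.
  fold.gen: a read changed (beta.gen 6->14) — executes, giving -8.
  report.gen: a read changed (beta.gen 6->14) — executes, giving 14.
  schema.gen: a read changed (report.gen 6->14; fold.gen 0->-8) — executes, giving -112.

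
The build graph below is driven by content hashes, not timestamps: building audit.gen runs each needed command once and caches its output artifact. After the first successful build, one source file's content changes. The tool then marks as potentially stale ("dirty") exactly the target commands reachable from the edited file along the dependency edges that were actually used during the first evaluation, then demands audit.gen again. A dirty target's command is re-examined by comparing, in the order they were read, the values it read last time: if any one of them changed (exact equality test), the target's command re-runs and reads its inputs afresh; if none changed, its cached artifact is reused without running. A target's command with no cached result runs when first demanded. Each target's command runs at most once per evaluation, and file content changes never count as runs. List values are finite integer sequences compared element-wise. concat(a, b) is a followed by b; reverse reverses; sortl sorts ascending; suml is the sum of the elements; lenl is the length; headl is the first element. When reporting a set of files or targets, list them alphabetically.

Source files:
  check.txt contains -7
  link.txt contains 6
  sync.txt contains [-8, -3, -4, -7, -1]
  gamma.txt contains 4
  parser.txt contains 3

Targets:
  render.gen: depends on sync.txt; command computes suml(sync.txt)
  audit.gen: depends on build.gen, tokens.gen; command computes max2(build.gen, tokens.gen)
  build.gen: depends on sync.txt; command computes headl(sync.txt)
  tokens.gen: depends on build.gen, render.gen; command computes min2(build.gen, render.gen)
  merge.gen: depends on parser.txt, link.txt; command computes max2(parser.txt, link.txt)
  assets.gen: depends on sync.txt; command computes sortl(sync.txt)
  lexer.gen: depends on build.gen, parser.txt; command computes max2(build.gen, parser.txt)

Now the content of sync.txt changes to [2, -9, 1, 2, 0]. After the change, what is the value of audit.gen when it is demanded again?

audit.gen now evaluates to 2.

Initial pass — values computed on the first demand:
  build.gen = headl([-8, -3, -4, -7, -1]) = -8
  render.gen = suml([-8, -3, -4, -7, -1]) = -23
  tokens.gen = min2(-8, -23) = -23
  audit.gen = max2(-8, -23) = -8

Second demand — change propagation:
  build.gen: re-runs because sync.txt [-8, -3, -4, -7, -1]->[2, -9, 1, 2, 0]; new result 2.
  render.gen: re-runs because sync.txt [-8, -3, -4, -7, -1]->[2, -9, 1, 2, 0]; new result -4.
  tokens.gen: re-runs because build.gen -8->2; render.gen -23->-4; new result -4.
  audit.gen: re-runs because build.gen -8->2; tokens.gen -23->-4; new result 2.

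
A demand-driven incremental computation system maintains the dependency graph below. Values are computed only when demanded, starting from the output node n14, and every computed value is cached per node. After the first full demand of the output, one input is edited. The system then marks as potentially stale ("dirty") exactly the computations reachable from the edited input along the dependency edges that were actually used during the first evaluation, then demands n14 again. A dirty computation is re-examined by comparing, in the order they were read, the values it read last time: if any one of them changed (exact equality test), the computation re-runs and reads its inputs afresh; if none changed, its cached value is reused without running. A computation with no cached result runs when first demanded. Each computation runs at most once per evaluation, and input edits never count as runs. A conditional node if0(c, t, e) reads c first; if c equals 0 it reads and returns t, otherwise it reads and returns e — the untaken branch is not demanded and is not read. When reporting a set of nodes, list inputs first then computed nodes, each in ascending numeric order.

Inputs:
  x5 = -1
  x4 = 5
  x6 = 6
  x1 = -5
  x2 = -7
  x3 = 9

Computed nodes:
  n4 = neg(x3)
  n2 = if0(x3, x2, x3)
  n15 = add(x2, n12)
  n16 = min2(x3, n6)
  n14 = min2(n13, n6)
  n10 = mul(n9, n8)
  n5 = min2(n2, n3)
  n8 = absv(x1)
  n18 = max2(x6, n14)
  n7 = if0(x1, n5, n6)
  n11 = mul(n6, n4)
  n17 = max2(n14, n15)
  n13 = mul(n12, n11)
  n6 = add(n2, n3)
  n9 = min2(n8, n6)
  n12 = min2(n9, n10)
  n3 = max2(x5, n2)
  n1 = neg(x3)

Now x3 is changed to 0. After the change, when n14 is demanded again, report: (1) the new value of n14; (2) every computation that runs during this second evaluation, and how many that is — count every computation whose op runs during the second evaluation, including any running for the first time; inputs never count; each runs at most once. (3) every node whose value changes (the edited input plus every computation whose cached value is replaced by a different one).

New value of n14: -8.
Computations that run: n2, n3, n4, n6, n9, n10, n11, n12, n13, n14 — 10 in total.
Values that change: x3, n2, n3, n4, n6, n9, n10, n11, n12, n13, n14.

First evaluation (everything demanded from the output):
  n2 = if0(x3=9 -> else branch x3) = 9
  n3 = max2(-1, 9) = 9
  n4 = neg(9) = -9
  n6 = add(9, 9) = 18
  n8 = absv(-5) = 5
  n9 = min2(5, 18) = 5
  n10 = mul(5, 5) = 25
  n11 = mul(18, -9) = -162
  n12 = min2(5, 25) = 5
  n13 = mul(5, -162) = -810
  n14 = min2(-810, 18) = -810

Propagation after the edit:
  n2: runs — x3 9->0; x3 9->0; result -7.
  n3: runs — n2 9->-7; result -1.
  n4: runs — x3 9->0; result 0.
  n6: runs — n2 9->-7; n3 9->-1; result -8.
  n9: runs — n6 18->-8; result -8.
  n10: runs — n9 5->-8; result -40.
  n11: runs — n6 18->-8; n4 -9->0; result 0.
  n12: runs — n9 5->-8; n10 25->-40; result -40.
  n13: runs — n12 5->-40; n11 -162->0; result 0.
  n14: runs — n13 -810->0; n6 18->-8; result -8.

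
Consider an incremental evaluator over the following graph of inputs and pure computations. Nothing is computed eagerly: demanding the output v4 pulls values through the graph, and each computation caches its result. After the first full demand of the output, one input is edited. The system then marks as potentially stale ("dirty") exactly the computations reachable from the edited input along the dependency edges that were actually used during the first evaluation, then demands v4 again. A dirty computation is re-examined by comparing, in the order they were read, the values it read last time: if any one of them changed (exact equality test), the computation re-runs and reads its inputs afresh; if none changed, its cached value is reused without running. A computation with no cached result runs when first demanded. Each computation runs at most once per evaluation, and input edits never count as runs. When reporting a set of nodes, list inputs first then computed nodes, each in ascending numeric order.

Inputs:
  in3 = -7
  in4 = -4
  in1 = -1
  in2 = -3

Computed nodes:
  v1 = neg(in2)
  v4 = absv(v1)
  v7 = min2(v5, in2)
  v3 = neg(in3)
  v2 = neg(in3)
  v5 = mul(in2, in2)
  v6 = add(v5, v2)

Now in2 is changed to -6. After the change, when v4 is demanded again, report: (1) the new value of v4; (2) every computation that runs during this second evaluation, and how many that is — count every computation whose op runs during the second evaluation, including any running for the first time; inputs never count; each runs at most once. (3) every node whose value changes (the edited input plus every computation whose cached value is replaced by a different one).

Initial pass — values computed on the first demand:
  v1 = neg(-3) = 3
  v4 = absv(3) = 3

Second demand — change propagation:
  v1: re-runs because in2 -3->-6; new result 6.
  v4: re-runs because v1 3->6; new result 6.

v4 now evaluates to 6.
Run set: v1, v4 (2 run).
Changed values: in2, v1, v4.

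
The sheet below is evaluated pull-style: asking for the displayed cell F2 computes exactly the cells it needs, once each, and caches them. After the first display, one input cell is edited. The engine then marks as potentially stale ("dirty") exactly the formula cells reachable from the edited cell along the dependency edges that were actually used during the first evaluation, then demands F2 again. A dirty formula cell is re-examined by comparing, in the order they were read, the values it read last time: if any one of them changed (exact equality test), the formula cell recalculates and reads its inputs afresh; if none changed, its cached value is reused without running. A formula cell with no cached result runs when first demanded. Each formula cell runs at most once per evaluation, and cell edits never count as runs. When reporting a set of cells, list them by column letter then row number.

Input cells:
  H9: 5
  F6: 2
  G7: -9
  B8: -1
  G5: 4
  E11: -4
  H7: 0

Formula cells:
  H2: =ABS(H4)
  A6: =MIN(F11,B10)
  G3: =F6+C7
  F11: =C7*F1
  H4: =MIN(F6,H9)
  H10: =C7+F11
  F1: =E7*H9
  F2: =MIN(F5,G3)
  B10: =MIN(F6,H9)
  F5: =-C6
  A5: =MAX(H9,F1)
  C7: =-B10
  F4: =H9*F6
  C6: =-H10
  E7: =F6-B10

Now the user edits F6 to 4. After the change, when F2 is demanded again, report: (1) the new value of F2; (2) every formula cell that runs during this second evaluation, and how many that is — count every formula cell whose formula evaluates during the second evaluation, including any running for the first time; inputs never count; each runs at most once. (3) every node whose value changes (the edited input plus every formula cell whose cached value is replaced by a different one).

Demanding F2 again yields -4.
9 formula cells run: B10, C6, C7, E7, F2, F5, F11, G3, H10.
The nodes whose values change: B10, C6, C7, F2, F5, F6, H10.
Note where the cutoff bites: F1 is checked, finds nothing changed, and keeps its cache.

First demand of the output computes:
  B10 = MIN(2, 5) = 2
  C7 = -(2) = -2
  E7 = 2 - 2 = 0
  F1 = 0 * 5 = 0
  F11 = -2 * 0 = 0
  G3 = 2 + -2 = 0
  H10 = -2 + 0 = -2
  C6 = -(-2) = 2
  F5 = -(2) = -2
  F2 = MIN(-2, 0) = -2

After the edit, cleaning proceeds:
  B10: a read changed (F6 2->4) — executes, giving 4.
  C7: a read changed (B10 2->4) — executes, giving -4.
  E7: a read changed (F6 2->4; B10 2->4) — executes, giving 0 — identical to its old value.
  F1: dirty, but its reads are unchanged (E7 unchanged, H9 unchanged); cached 0 stands.
  F11: a read changed (C7 -2->-4) — executes, giving 0 — identical to its old value.
  G3: a read changed (F6 2->4; C7 -2->-4) — executes, giving 0 — identical to its old value.
  H10: a read changed (C7 -2->-4) — executes, giving -4.
  C6: a read changed (H10 -2->-4) — executes, giving 4.
  F5: a read changed (C6 2->4) — executes, giving -4.
  F2: a read changed (F5 -2->-4) — executes, giving -4.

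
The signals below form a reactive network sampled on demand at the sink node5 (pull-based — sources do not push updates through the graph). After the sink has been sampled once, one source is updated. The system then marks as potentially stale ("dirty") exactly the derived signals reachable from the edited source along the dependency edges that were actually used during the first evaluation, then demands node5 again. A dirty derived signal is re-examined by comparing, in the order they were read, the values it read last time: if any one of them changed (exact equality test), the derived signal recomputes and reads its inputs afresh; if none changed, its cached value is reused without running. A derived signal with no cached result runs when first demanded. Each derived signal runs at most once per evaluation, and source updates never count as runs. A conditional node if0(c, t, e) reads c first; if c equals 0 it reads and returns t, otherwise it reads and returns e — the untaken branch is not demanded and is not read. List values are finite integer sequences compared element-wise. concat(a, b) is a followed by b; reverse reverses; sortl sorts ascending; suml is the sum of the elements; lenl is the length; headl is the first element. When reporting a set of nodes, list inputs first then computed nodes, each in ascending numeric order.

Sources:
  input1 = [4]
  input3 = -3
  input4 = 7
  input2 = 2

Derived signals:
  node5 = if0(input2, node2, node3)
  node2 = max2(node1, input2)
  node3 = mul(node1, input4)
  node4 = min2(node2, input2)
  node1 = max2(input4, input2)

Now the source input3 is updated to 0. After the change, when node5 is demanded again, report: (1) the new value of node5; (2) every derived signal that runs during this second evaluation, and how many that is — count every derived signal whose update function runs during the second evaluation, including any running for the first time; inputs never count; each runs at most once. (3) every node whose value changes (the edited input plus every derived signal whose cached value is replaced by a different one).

Initial pass — values computed on the first demand:
  node1 = max2(7, 2) = 7
  node3 = mul(7, 7) = 49
  node5 = if0(input2=2 -> else branch node3) = 49

Second demand — change propagation:
  no demanded computation ever read input3, so the edit dirties nothing and nothing runs.

The important point: nothing the output needs ever reads input3, so the edit is invisible to it.

node5 now evaluates to 49.
Run set: none (0 run).
Changed values: input3.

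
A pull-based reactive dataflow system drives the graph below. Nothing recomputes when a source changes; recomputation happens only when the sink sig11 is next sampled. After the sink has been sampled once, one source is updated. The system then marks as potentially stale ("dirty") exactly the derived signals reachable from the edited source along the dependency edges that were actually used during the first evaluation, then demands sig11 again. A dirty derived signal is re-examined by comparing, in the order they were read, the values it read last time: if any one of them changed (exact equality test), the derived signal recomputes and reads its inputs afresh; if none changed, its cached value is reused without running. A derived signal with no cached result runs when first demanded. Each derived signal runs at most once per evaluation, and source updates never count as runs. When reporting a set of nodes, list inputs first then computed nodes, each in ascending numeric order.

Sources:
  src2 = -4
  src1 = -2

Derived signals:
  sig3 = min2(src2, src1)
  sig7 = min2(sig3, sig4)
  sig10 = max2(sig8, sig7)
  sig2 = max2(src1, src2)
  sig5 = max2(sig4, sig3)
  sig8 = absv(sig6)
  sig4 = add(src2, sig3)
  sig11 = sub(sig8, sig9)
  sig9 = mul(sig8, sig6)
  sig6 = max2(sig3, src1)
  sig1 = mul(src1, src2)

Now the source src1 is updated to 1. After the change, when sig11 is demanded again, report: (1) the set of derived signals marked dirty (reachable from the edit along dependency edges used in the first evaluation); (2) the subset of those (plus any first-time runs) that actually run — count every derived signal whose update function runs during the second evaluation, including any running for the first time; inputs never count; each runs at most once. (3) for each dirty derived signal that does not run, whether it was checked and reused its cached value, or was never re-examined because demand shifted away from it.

First evaluation (everything demanded from the output):
  sig3 = min2(-4, -2) = -4
  sig6 = max2(-4, -2) = -2
  sig8 = absv(-2) = 2
  sig9 = mul(2, -2) = -4
  sig11 = sub(2, -4) = 6

Propagation after the edit:
  sig3: runs — src1 -2->1; result -4 (same value as before).
  sig6: runs — src1 -2->1; result 1.
  sig8: runs — sig6 -2->1; result 1.
  sig9: runs — sig8 2->1; sig6 -2->1; result 1.
  sig11: runs — sig8 2->1; sig9 -4->1; result 0.

Marked dirty: sig3, sig6, sig8, sig9, sig11.
Derived signals that run: sig3, sig6, sig8, sig9, sig11 — 5 in total.
Every dirty derived signal ran.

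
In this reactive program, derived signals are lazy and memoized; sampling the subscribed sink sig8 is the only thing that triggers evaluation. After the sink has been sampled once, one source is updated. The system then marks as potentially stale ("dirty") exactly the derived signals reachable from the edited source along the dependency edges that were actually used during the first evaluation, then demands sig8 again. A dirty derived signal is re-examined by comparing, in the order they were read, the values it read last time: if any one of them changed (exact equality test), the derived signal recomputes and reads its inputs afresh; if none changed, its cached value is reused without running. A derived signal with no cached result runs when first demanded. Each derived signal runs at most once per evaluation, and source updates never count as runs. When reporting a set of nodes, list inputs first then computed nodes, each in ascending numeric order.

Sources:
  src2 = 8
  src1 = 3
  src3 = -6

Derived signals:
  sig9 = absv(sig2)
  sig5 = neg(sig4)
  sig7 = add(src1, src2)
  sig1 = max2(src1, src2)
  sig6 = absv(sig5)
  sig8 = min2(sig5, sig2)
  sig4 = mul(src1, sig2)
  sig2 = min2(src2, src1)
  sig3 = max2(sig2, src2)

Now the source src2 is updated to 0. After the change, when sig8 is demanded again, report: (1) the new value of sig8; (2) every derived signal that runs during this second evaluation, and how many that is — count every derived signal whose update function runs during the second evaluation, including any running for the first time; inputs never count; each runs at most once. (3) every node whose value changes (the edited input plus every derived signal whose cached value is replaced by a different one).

Demanding sig8 again yields 0.
4 derived signals run: sig2, sig4, sig5, sig8.
The nodes whose values change: src2, sig2, sig4, sig5, sig8.

First demand of the output computes:
  sig2 = min2(8, 3) = 3
  sig4 = mul(3, 3) = 9
  sig5 = neg(9) = -9
  sig8 = min2(-9, 3) = -9

After the edit, cleaning proceeds:
  sig2: a read changed (src2 8->0) — executes, giving 0.
  sig4: a read changed (sig2 3->0) — executes, giving 0.
  sig5: a read changed (sig4 9->0) — executes, giving 0.
  sig8: a read changed (sig5 -9->0; sig2 3->0) — executes, giving 0.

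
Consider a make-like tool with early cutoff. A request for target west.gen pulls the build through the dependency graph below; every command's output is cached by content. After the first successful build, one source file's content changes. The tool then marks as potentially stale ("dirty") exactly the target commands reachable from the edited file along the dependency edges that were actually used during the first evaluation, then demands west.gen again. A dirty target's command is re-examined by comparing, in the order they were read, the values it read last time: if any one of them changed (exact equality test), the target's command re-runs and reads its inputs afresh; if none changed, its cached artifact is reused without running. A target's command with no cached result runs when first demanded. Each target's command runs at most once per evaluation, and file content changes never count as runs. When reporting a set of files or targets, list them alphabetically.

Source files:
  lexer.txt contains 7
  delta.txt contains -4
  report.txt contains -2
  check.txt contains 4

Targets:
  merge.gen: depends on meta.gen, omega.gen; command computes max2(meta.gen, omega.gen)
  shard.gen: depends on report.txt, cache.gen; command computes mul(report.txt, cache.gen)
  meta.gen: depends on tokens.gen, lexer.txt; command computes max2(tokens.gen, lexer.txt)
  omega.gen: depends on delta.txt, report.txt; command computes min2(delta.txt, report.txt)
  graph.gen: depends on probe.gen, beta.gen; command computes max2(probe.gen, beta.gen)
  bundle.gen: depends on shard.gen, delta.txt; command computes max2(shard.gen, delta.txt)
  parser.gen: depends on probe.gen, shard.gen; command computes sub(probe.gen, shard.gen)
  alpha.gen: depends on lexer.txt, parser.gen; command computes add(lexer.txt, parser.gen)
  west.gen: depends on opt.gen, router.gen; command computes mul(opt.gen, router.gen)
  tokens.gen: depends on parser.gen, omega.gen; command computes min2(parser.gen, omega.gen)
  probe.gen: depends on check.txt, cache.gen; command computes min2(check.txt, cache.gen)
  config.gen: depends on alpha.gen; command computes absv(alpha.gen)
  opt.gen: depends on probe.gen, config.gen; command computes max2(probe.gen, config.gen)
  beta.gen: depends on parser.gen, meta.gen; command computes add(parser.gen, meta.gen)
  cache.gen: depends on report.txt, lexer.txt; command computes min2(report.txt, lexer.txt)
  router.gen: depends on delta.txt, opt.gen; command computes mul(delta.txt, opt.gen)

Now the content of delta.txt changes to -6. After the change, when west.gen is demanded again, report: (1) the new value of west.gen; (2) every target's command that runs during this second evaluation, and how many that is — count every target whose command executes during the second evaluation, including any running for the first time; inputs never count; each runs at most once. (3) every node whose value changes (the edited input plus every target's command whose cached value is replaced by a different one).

Demanding west.gen again yields -6.
2 target commands run: router.gen, west.gen.
The nodes whose values change: delta.txt, router.gen, west.gen.

First demand of the output computes:
  cache.gen = min2(-2, 7) = -2
  probe.gen = min2(4, -2) = -2
  shard.gen = mul(-2, -2) = 4
  parser.gen = sub(-2, 4) = -6
  alpha.gen = add(7, -6) = 1
  config.gen = absv(1) = 1
  opt.gen = max2(-2, 1) = 1
  router.gen = mul(-4, 1) = -4
  west.gen = mul(1, -4) = -4

After the edit, cleaning proceeds:
  router.gen: a read changed (delta.txt -4->-6) — executes, giving -6.
  west.gen: a read changed (router.gen -4->-6) — executes, giving -6.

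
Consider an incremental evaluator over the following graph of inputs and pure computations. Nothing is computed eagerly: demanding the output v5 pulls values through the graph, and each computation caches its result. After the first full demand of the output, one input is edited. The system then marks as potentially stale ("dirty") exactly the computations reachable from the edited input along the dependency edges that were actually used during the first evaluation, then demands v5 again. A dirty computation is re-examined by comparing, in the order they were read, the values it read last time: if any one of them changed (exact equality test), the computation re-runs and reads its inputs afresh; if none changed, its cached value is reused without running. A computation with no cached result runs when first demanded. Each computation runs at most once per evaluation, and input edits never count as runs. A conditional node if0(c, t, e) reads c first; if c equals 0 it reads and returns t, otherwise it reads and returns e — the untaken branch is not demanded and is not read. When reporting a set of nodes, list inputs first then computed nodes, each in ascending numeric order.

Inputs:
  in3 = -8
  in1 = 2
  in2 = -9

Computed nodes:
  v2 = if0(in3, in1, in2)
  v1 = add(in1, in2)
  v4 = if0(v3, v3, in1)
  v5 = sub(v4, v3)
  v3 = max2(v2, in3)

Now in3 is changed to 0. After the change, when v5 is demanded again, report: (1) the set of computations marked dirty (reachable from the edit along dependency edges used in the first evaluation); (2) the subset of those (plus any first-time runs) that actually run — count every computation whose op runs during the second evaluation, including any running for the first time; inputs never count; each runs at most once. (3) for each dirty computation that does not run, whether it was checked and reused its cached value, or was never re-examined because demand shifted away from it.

Dirty set: v2, v3, v4, v5.
Run set: v2, v3, v4, v5 (4 run).
All dirty computations ended up running.

Initial pass — values computed on the first demand:
  v2 = if0(in3=-8 -> else branch in2) = -9
  v3 = max2(-9, -8) = -8
  v4 = if0(v3=-8 -> else branch in1) = 2
  v5 = sub(2, -8) = 10

Second demand — change propagation:
  v2: re-runs because in3 -8->0; new result 2.
  v3: re-runs because v2 -9->2; in3 -8->0; new result 2.
  v4: re-runs because v3 -8->2; new result 2 (unchanged).
  v5: re-runs because v3 -8->2; new result 0.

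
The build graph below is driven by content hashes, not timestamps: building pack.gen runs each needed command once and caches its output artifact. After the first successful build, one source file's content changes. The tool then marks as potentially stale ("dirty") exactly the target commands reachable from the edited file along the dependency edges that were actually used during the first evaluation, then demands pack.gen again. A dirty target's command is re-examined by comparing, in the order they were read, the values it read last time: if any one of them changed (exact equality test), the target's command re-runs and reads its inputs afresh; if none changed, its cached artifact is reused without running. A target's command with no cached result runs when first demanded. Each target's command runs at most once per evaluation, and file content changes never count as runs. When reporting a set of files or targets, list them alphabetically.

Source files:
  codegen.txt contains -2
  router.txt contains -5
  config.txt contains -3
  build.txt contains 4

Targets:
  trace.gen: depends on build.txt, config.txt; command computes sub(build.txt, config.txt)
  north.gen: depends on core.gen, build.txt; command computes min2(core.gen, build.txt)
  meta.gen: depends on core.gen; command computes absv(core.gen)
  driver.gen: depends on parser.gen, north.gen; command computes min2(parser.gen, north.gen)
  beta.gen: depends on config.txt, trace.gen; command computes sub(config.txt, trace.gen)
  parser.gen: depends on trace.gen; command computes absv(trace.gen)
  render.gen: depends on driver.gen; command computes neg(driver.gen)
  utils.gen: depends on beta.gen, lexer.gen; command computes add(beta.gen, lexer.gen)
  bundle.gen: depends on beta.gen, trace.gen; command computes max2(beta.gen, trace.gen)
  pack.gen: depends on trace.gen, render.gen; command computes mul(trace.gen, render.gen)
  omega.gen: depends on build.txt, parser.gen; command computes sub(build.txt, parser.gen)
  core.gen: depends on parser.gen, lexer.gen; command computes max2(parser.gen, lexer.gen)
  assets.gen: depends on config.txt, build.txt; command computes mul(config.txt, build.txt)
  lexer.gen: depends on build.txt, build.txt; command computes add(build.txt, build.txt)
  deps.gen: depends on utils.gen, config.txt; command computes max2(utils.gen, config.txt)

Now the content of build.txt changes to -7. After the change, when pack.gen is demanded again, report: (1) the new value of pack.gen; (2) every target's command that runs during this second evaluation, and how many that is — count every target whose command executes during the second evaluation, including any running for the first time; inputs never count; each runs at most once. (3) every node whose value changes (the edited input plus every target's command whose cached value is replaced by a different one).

Initial pass — values computed on the first demand:
  lexer.gen = add(4, 4) = 8
  trace.gen = sub(4, -3) = 7
  parser.gen = absv(7) = 7
  core.gen = max2(7, 8) = 8
  north.gen = min2(8, 4) = 4
  driver.gen = min2(7, 4) = 4
  render.gen = neg(4) = -4
  pack.gen = mul(7, -4) = -28

Second demand — change propagation:
  lexer.gen: re-runs because build.txt 4->-7; build.txt 4->-7; new result -14.
  trace.gen: re-runs because build.txt 4->-7; new result -4.
  parser.gen: re-runs because trace.gen 7->-4; new result 4.
  core.gen: re-runs because parser.gen 7->4; lexer.gen 8->-14; new result 4.
  north.gen: re-runs because core.gen 8->4; build.txt 4->-7; new result -7.
  driver.gen: re-runs because parser.gen 7->4; north.gen 4->-7; new result -7.
  render.gen: re-runs because driver.gen 4->-7; new result 7.
  pack.gen: re-runs because trace.gen 7->-4; render.gen -4->7; new result -28 (unchanged).

pack.gen now evaluates to -28.
Run set: core.gen, driver.gen, lexer.gen, north.gen, pack.gen, parser.gen, render.gen, trace.gen (8 run).
Changed values: build.txt, core.gen, driver.gen, lexer.gen, north.gen, parser.gen, render.gen, trace.gen.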